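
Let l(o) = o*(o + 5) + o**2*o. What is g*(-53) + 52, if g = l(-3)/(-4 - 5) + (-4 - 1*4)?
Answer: 845/3 ≈ 281.67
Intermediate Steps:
l(o) = o**3 + o*(5 + o) (l(o) = o*(5 + o) + o**3 = o**3 + o*(5 + o))
g = -13/3 (g = (-3*(5 - 3 + (-3)**2))/(-4 - 5) + (-4 - 1*4) = -3*(5 - 3 + 9)/(-9) + (-4 - 4) = -3*11*(-1/9) - 8 = -33*(-1/9) - 8 = 11/3 - 8 = -13/3 ≈ -4.3333)
g*(-53) + 52 = -13/3*(-53) + 52 = 689/3 + 52 = 845/3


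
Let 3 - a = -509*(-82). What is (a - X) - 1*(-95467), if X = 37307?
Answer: 16425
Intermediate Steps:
a = -41735 (a = 3 - (-509)*(-82) = 3 - 1*41738 = 3 - 41738 = -41735)
(a - X) - 1*(-95467) = (-41735 - 1*37307) - 1*(-95467) = (-41735 - 37307) + 95467 = -79042 + 95467 = 16425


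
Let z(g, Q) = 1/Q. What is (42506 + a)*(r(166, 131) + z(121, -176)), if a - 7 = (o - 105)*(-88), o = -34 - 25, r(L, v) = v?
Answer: 1312866975/176 ≈ 7.4595e+6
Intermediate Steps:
o = -59
a = 14439 (a = 7 + (-59 - 105)*(-88) = 7 - 164*(-88) = 7 + 14432 = 14439)
(42506 + a)*(r(166, 131) + z(121, -176)) = (42506 + 14439)*(131 + 1/(-176)) = 56945*(131 - 1/176) = 56945*(23055/176) = 1312866975/176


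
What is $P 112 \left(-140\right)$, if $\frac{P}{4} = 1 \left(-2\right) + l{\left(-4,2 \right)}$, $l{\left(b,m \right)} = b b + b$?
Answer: $-627200$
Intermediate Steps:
$l{\left(b,m \right)} = b + b^{2}$ ($l{\left(b,m \right)} = b^{2} + b = b + b^{2}$)
$P = 40$ ($P = 4 \left(1 \left(-2\right) - 4 \left(1 - 4\right)\right) = 4 \left(-2 - -12\right) = 4 \left(-2 + 12\right) = 4 \cdot 10 = 40$)
$P 112 \left(-140\right) = 40 \cdot 112 \left(-140\right) = 4480 \left(-140\right) = -627200$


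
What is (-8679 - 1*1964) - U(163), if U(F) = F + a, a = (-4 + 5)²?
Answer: -10807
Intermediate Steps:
a = 1 (a = 1² = 1)
U(F) = 1 + F (U(F) = F + 1 = 1 + F)
(-8679 - 1*1964) - U(163) = (-8679 - 1*1964) - (1 + 163) = (-8679 - 1964) - 1*164 = -10643 - 164 = -10807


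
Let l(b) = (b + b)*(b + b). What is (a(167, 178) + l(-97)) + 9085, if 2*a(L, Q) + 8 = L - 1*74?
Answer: 93527/2 ≈ 46764.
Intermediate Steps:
l(b) = 4*b² (l(b) = (2*b)*(2*b) = 4*b²)
a(L, Q) = -41 + L/2 (a(L, Q) = -4 + (L - 1*74)/2 = -4 + (L - 74)/2 = -4 + (-74 + L)/2 = -4 + (-37 + L/2) = -41 + L/2)
(a(167, 178) + l(-97)) + 9085 = ((-41 + (½)*167) + 4*(-97)²) + 9085 = ((-41 + 167/2) + 4*9409) + 9085 = (85/2 + 37636) + 9085 = 75357/2 + 9085 = 93527/2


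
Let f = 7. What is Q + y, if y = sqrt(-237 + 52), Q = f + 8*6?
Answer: 55 + I*sqrt(185) ≈ 55.0 + 13.601*I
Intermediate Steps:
Q = 55 (Q = 7 + 8*6 = 7 + 48 = 55)
y = I*sqrt(185) (y = sqrt(-185) = I*sqrt(185) ≈ 13.601*I)
Q + y = 55 + I*sqrt(185)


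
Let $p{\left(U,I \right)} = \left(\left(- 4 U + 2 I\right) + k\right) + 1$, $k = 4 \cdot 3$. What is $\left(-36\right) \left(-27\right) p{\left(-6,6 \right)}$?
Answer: $47628$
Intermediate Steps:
$k = 12$
$p{\left(U,I \right)} = 13 - 4 U + 2 I$ ($p{\left(U,I \right)} = \left(\left(- 4 U + 2 I\right) + 12\right) + 1 = \left(12 - 4 U + 2 I\right) + 1 = 13 - 4 U + 2 I$)
$\left(-36\right) \left(-27\right) p{\left(-6,6 \right)} = \left(-36\right) \left(-27\right) \left(13 - -24 + 2 \cdot 6\right) = 972 \left(13 + 24 + 12\right) = 972 \cdot 49 = 47628$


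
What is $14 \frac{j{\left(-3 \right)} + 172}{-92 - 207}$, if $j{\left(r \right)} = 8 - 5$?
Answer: $- \frac{2450}{299} \approx -8.194$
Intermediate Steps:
$j{\left(r \right)} = 3$ ($j{\left(r \right)} = 8 - 5 = 3$)
$14 \frac{j{\left(-3 \right)} + 172}{-92 - 207} = 14 \frac{3 + 172}{-92 - 207} = 14 \frac{175}{-299} = 14 \cdot 175 \left(- \frac{1}{299}\right) = 14 \left(- \frac{175}{299}\right) = - \frac{2450}{299}$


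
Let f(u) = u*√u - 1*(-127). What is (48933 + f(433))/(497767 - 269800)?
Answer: 49060/227967 + 433*√433/227967 ≈ 0.25473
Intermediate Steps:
f(u) = 127 + u^(3/2) (f(u) = u^(3/2) + 127 = 127 + u^(3/2))
(48933 + f(433))/(497767 - 269800) = (48933 + (127 + 433^(3/2)))/(497767 - 269800) = (48933 + (127 + 433*√433))/227967 = (49060 + 433*√433)*(1/227967) = 49060/227967 + 433*√433/227967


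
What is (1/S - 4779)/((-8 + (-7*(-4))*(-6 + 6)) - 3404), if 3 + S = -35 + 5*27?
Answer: 231781/165482 ≈ 1.4006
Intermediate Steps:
S = 97 (S = -3 + (-35 + 5*27) = -3 + (-35 + 135) = -3 + 100 = 97)
(1/S - 4779)/((-8 + (-7*(-4))*(-6 + 6)) - 3404) = (1/97 - 4779)/((-8 + (-7*(-4))*(-6 + 6)) - 3404) = (1/97 - 4779)/((-8 + 28*0) - 3404) = -463562/(97*((-8 + 0) - 3404)) = -463562/(97*(-8 - 3404)) = -463562/97/(-3412) = -463562/97*(-1/3412) = 231781/165482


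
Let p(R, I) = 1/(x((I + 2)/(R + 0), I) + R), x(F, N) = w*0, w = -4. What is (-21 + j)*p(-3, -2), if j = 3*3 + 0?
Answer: 4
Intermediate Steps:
x(F, N) = 0 (x(F, N) = -4*0 = 0)
p(R, I) = 1/R (p(R, I) = 1/(0 + R) = 1/R)
j = 9 (j = 9 + 0 = 9)
(-21 + j)*p(-3, -2) = (-21 + 9)/(-3) = -12*(-1/3) = 4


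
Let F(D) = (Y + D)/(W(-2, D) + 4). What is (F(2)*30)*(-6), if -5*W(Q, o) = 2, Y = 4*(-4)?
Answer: 700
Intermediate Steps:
Y = -16
W(Q, o) = -2/5 (W(Q, o) = -1/5*2 = -2/5)
F(D) = -40/9 + 5*D/18 (F(D) = (-16 + D)/(-2/5 + 4) = (-16 + D)/(18/5) = (-16 + D)*(5/18) = -40/9 + 5*D/18)
(F(2)*30)*(-6) = ((-40/9 + (5/18)*2)*30)*(-6) = ((-40/9 + 5/9)*30)*(-6) = -35/9*30*(-6) = -350/3*(-6) = 700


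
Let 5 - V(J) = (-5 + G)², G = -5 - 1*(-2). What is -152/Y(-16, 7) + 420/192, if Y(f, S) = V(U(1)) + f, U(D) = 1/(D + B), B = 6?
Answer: 5057/1200 ≈ 4.2142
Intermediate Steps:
G = -3 (G = -5 + 2 = -3)
U(D) = 1/(6 + D) (U(D) = 1/(D + 6) = 1/(6 + D))
V(J) = -59 (V(J) = 5 - (-5 - 3)² = 5 - 1*(-8)² = 5 - 1*64 = 5 - 64 = -59)
Y(f, S) = -59 + f
-152/Y(-16, 7) + 420/192 = -152/(-59 - 16) + 420/192 = -152/(-75) + 420*(1/192) = -152*(-1/75) + 35/16 = 152/75 + 35/16 = 5057/1200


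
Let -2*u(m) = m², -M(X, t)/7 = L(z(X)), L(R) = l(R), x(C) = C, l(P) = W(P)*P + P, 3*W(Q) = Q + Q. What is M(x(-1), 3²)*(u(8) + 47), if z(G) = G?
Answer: 35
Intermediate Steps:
W(Q) = 2*Q/3 (W(Q) = (Q + Q)/3 = (2*Q)/3 = 2*Q/3)
l(P) = P + 2*P²/3 (l(P) = (2*P/3)*P + P = 2*P²/3 + P = P + 2*P²/3)
L(R) = R*(3 + 2*R)/3
M(X, t) = -7*X*(3 + 2*X)/3
u(m) = -m²/2
M(x(-1), 3²)*(u(8) + 47) = (-7/3*(-1)*(3 + 2*(-1)))*(-½*8² + 47) = (-7/3*(-1)*(3 - 2))*(-½*64 + 47) = (-7/3*(-1)*1)*(-32 + 47) = (7/3)*15 = 35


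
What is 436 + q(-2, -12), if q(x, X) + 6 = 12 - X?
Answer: 454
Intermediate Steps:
q(x, X) = 6 - X (q(x, X) = -6 + (12 - X) = 6 - X)
436 + q(-2, -12) = 436 + (6 - 1*(-12)) = 436 + (6 + 12) = 436 + 18 = 454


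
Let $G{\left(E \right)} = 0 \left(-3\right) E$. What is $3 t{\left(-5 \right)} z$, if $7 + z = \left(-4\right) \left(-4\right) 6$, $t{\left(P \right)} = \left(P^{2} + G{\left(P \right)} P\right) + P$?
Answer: $5340$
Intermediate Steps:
$G{\left(E \right)} = 0$ ($G{\left(E \right)} = 0 E = 0$)
$t{\left(P \right)} = P + P^{2}$ ($t{\left(P \right)} = \left(P^{2} + 0 P\right) + P = \left(P^{2} + 0\right) + P = P^{2} + P = P + P^{2}$)
$z = 89$ ($z = -7 + \left(-4\right) \left(-4\right) 6 = -7 + 16 \cdot 6 = -7 + 96 = 89$)
$3 t{\left(-5 \right)} z = 3 \left(- 5 \left(1 - 5\right)\right) 89 = 3 \left(\left(-5\right) \left(-4\right)\right) 89 = 3 \cdot 20 \cdot 89 = 60 \cdot 89 = 5340$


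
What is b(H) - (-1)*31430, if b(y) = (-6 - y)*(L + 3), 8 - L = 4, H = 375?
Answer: 28763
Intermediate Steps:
L = 4 (L = 8 - 1*4 = 8 - 4 = 4)
b(y) = -42 - 7*y (b(y) = (-6 - y)*(4 + 3) = (-6 - y)*7 = -42 - 7*y)
b(H) - (-1)*31430 = (-42 - 7*375) - (-1)*31430 = (-42 - 2625) - 1*(-31430) = -2667 + 31430 = 28763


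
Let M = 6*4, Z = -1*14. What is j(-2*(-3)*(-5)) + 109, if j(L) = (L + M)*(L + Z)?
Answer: 373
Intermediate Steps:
Z = -14
M = 24
j(L) = (-14 + L)*(24 + L) (j(L) = (L + 24)*(L - 14) = (24 + L)*(-14 + L) = (-14 + L)*(24 + L))
j(-2*(-3)*(-5)) + 109 = (-336 + (-2*(-3)*(-5))² + 10*(-2*(-3)*(-5))) + 109 = (-336 + (6*(-5))² + 10*(6*(-5))) + 109 = (-336 + (-30)² + 10*(-30)) + 109 = (-336 + 900 - 300) + 109 = 264 + 109 = 373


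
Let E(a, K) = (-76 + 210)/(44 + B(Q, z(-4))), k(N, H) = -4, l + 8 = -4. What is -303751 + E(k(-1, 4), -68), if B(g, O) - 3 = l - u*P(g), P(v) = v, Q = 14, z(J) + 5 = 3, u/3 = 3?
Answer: -27641475/91 ≈ -3.0375e+5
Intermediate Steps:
u = 9 (u = 3*3 = 9)
z(J) = -2 (z(J) = -5 + 3 = -2)
l = -12 (l = -8 - 4 = -12)
B(g, O) = -9 - 9*g (B(g, O) = 3 + (-12 - 9*g) = -9 - 9*g)
E(a, K) = -134/91 (E(a, K) = (-76 + 210)/(44 + (-9 - 9*14)) = 134/(44 + (-9 - 126)) = 134/(44 - 135) = 134/(-91) = 134*(-1/91) = -134/91)
-303751 + E(k(-1, 4), -68) = -303751 - 134/91 = -27641475/91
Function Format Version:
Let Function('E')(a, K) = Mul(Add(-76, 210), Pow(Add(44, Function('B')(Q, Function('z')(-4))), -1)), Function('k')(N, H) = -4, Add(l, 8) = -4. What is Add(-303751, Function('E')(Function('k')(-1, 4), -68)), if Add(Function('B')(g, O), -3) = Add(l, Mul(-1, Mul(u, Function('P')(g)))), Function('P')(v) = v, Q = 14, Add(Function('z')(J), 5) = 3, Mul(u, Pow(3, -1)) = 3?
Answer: Rational(-27641475, 91) ≈ -3.0375e+5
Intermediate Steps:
u = 9 (u = Mul(3, 3) = 9)
Function('z')(J) = -2 (Function('z')(J) = Add(-5, 3) = -2)
l = -12 (l = Add(-8, -4) = -12)
Function('B')(g, O) = Add(-9, Mul(-9, g)) (Function('B')(g, O) = Add(3, Add(-12, Mul(-1, Mul(9, g)))) = Add(3, Add(-12, Mul(-9, g))) = Add(-9, Mul(-9, g)))
Function('E')(a, K) = Rational(-134, 91) (Function('E')(a, K) = Mul(Add(-76, 210), Pow(Add(44, Add(-9, Mul(-9, 14))), -1)) = Mul(134, Pow(Add(44, Add(-9, -126)), -1)) = Mul(134, Pow(Add(44, -135), -1)) = Mul(134, Pow(-91, -1)) = Mul(134, Rational(-1, 91)) = Rational(-134, 91))
Add(-303751, Function('E')(Function('k')(-1, 4), -68)) = Add(-303751, Rational(-134, 91)) = Rational(-27641475, 91)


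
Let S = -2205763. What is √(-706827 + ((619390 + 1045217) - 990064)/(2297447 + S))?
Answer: 5*I*√59414947150285/45842 ≈ 840.73*I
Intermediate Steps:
√(-706827 + ((619390 + 1045217) - 990064)/(2297447 + S)) = √(-706827 + ((619390 + 1045217) - 990064)/(2297447 - 2205763)) = √(-706827 + (1664607 - 990064)/91684) = √(-706827 + 674543*(1/91684)) = √(-706827 + 674543/91684) = √(-64804052125/91684) = 5*I*√59414947150285/45842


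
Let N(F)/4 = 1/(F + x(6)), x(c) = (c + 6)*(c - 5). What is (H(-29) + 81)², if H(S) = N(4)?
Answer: 105625/16 ≈ 6601.6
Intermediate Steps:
x(c) = (-5 + c)*(6 + c) (x(c) = (6 + c)*(-5 + c) = (-5 + c)*(6 + c))
N(F) = 4/(12 + F) (N(F) = 4/(F + (-30 + 6 + 6²)) = 4/(F + (-30 + 6 + 36)) = 4/(F + 12) = 4/(12 + F))
H(S) = ¼ (H(S) = 4/(12 + 4) = 4/16 = 4*(1/16) = ¼)
(H(-29) + 81)² = (¼ + 81)² = (325/4)² = 105625/16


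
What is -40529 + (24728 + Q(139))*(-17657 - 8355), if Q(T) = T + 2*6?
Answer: -647193077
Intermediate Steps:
Q(T) = 12 + T (Q(T) = T + 12 = 12 + T)
-40529 + (24728 + Q(139))*(-17657 - 8355) = -40529 + (24728 + (12 + 139))*(-17657 - 8355) = -40529 + (24728 + 151)*(-26012) = -40529 + 24879*(-26012) = -40529 - 647152548 = -647193077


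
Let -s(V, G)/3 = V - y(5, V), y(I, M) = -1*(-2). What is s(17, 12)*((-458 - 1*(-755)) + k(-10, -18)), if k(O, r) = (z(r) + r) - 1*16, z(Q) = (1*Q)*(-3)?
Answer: -14265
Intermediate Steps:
y(I, M) = 2
z(Q) = -3*Q (z(Q) = Q*(-3) = -3*Q)
s(V, G) = 6 - 3*V (s(V, G) = -3*(V - 1*2) = -3*(V - 2) = -3*(-2 + V) = 6 - 3*V)
k(O, r) = -16 - 2*r (k(O, r) = (-3*r + r) - 1*16 = -2*r - 16 = -16 - 2*r)
s(17, 12)*((-458 - 1*(-755)) + k(-10, -18)) = (6 - 3*17)*((-458 - 1*(-755)) + (-16 - 2*(-18))) = (6 - 51)*((-458 + 755) + (-16 + 36)) = -45*(297 + 20) = -45*317 = -14265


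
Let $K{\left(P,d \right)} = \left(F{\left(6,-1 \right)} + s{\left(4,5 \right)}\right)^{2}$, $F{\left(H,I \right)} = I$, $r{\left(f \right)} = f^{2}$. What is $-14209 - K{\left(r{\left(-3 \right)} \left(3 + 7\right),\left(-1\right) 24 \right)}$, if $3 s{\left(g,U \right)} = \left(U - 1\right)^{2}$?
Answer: $- \frac{128050}{9} \approx -14228.0$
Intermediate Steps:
$s{\left(g,U \right)} = \frac{\left(-1 + U\right)^{2}}{3}$ ($s{\left(g,U \right)} = \frac{\left(U - 1\right)^{2}}{3} = \frac{\left(-1 + U\right)^{2}}{3}$)
$K{\left(P,d \right)} = \frac{169}{9}$ ($K{\left(P,d \right)} = \left(-1 + \frac{\left(-1 + 5\right)^{2}}{3}\right)^{2} = \left(-1 + \frac{4^{2}}{3}\right)^{2} = \left(-1 + \frac{1}{3} \cdot 16\right)^{2} = \left(-1 + \frac{16}{3}\right)^{2} = \left(\frac{13}{3}\right)^{2} = \frac{169}{9}$)
$-14209 - K{\left(r{\left(-3 \right)} \left(3 + 7\right),\left(-1\right) 24 \right)} = -14209 - \frac{169}{9} = - \frac{128050}{9}$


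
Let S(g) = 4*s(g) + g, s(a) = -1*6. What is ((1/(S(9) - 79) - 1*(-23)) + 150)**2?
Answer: 264420121/8836 ≈ 29925.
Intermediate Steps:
s(a) = -6
S(g) = -24 + g (S(g) = 4*(-6) + g = -24 + g)
((1/(S(9) - 79) - 1*(-23)) + 150)**2 = ((1/((-24 + 9) - 79) - 1*(-23)) + 150)**2 = ((1/(-15 - 79) + 23) + 150)**2 = ((1/(-94) + 23) + 150)**2 = ((-1/94 + 23) + 150)**2 = (2161/94 + 150)**2 = (16261/94)**2 = 264420121/8836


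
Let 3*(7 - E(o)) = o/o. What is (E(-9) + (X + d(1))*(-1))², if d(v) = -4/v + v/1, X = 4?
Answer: 289/9 ≈ 32.111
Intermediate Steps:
d(v) = v - 4/v (d(v) = -4/v + v*1 = -4/v + v = v - 4/v)
E(o) = 20/3 (E(o) = 7 - o/(3*o) = 7 - ⅓*1 = 7 - ⅓ = 20/3)
(E(-9) + (X + d(1))*(-1))² = (20/3 + (4 + (1 - 4/1))*(-1))² = (20/3 + (4 + (1 - 4*1))*(-1))² = (20/3 + (4 + (1 - 4))*(-1))² = (20/3 + (4 - 3)*(-1))² = (20/3 + 1*(-1))² = (20/3 - 1)² = (17/3)² = 289/9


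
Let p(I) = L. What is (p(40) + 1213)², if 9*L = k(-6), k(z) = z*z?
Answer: 1481089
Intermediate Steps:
k(z) = z²
L = 4 (L = (⅑)*(-6)² = (⅑)*36 = 4)
p(I) = 4
(p(40) + 1213)² = (4 + 1213)² = 1217² = 1481089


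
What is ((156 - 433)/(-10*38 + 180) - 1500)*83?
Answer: -24877009/200 ≈ -1.2439e+5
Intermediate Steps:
((156 - 433)/(-10*38 + 180) - 1500)*83 = (-277/(-380 + 180) - 1500)*83 = (-277/(-200) - 1500)*83 = (-277*(-1/200) - 1500)*83 = (277/200 - 1500)*83 = -299723/200*83 = -24877009/200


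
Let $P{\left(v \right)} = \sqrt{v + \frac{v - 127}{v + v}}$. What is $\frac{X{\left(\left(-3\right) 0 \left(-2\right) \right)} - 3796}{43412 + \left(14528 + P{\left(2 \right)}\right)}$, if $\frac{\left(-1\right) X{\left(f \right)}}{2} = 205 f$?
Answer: $- \frac{879760960}{13428174517} + \frac{22776 i \sqrt{13}}{13428174517} \approx -0.065516 + 6.1155 \cdot 10^{-6} i$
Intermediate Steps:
$P{\left(v \right)} = \sqrt{v + \frac{-127 + v}{2 v}}$
$X{\left(f \right)} = - 410 f$ ($X{\left(f \right)} = - 2 \cdot 205 f = - 410 f$)
$\frac{X{\left(\left(-3\right) 0 \left(-2\right) \right)} - 3796}{43412 + \left(14528 + P{\left(2 \right)}\right)} = \frac{- 410 \left(-3\right) 0 \left(-2\right) - 3796}{43412 + \left(14528 + \frac{\sqrt{2 - \frac{254}{2} + 4 \cdot 2}}{2}\right)} = \frac{- 410 \cdot 0 \left(-2\right) - 3796}{43412 + \left(14528 + \frac{\sqrt{2 - 127 + 8}}{2}\right)} = \frac{\left(-410\right) 0 - 3796}{43412 + \left(14528 + \frac{\sqrt{2 - 127 + 8}}{2}\right)} = \frac{0 - 3796}{43412 + \left(14528 + \frac{\sqrt{-117}}{2}\right)} = - \frac{3796}{43412 + \left(14528 + \frac{3 i \sqrt{13}}{2}\right)} = - \frac{3796}{57940 + \frac{3 i \sqrt{13}}{2}}$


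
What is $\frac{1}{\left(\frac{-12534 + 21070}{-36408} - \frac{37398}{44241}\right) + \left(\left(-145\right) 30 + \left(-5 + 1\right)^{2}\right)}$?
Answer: $- \frac{67113597}{290942797213} \approx -0.00023068$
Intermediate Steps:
$\frac{1}{\left(\frac{-12534 + 21070}{-36408} - \frac{37398}{44241}\right) + \left(\left(-145\right) 30 + \left(-5 + 1\right)^{2}\right)} = \frac{1}{\left(8536 \left(- \frac{1}{36408}\right) - \frac{12466}{14747}\right) - \left(4350 - \left(-4\right)^{2}\right)} = \frac{1}{\left(- \frac{1067}{4551} - \frac{12466}{14747}\right) + \left(-4350 + 16\right)} = \frac{1}{- \frac{72467815}{67113597} - 4334} = \frac{1}{- \frac{290942797213}{67113597}} = - \frac{67113597}{290942797213}$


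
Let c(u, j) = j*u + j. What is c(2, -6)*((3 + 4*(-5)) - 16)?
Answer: 594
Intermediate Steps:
c(u, j) = j + j*u
c(2, -6)*((3 + 4*(-5)) - 16) = (-6*(1 + 2))*((3 + 4*(-5)) - 16) = (-6*3)*((3 - 20) - 16) = -18*(-17 - 16) = -18*(-33) = 594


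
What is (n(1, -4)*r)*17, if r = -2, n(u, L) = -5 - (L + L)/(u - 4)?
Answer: 782/3 ≈ 260.67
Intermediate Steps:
n(u, L) = -5 - 2*L/(-4 + u)
(n(1, -4)*r)*17 = (((20 - 5*1 - 2*(-4))/(-4 + 1))*(-2))*17 = (((20 - 5 + 8)/(-3))*(-2))*17 = (-⅓*23*(-2))*17 = -23/3*(-2)*17 = (46/3)*17 = 782/3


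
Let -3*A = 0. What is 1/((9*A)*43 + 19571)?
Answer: 1/19571 ≈ 5.1096e-5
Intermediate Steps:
A = 0 (A = -⅓*0 = 0)
1/((9*A)*43 + 19571) = 1/((9*0)*43 + 19571) = 1/(0*43 + 19571) = 1/(0 + 19571) = 1/19571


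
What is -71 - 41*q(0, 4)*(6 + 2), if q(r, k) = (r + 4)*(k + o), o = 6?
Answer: -13191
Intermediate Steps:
q(r, k) = (4 + r)*(6 + k) (q(r, k) = (r + 4)*(k + 6) = (4 + r)*(6 + k))
-71 - 41*q(0, 4)*(6 + 2) = -71 - 41*(24 + 4*4 + 6*0 + 4*0)*(6 + 2) = -71 - 41*(24 + 16 + 0 + 0)*8 = -71 - 1640*8 = -71 - 41*320 = -71 - 13120 = -13191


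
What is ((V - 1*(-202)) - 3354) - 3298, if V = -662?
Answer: -7112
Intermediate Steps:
((V - 1*(-202)) - 3354) - 3298 = ((-662 - 1*(-202)) - 3354) - 3298 = ((-662 + 202) - 3354) - 3298 = (-460 - 3354) - 3298 = -3814 - 3298 = -7112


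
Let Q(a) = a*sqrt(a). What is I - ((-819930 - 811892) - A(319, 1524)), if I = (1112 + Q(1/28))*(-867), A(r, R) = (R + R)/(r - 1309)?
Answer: 110172962/165 - 867*sqrt(7)/392 ≈ 6.6771e+5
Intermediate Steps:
A(r, R) = 2*R/(-1309 + r) (A(r, R) = (2*R)/(-1309 + r) = 2*R/(-1309 + r))
Q(a) = a**(3/2)
I = -964104 - 867*sqrt(7)/392 (I = (1112 + (1/28)**(3/2))*(-867) = (1112 + sqrt(7)/392)*(-867) = -964104 - 867*sqrt(7)/392 ≈ -9.6411e+5)
I - ((-819930 - 811892) - A(319, 1524)) = (-964104 - 867*sqrt(7)/392) - ((-819930 - 811892) - 2*1524/(-1309 + 319)) = (-964104 - 867*sqrt(7)/392) - (-1631822 - 2*1524/(-990)) = (-964104 - 867*sqrt(7)/392) - (-1631822 - 2*1524*(-1)/990) = (-964104 - 867*sqrt(7)/392) - (-1631822 - 1*(-508/165)) = (-964104 - 867*sqrt(7)/392) - (-1631822 + 508/165) = (-964104 - 867*sqrt(7)/392) - 1*(-269250122/165) = (-964104 - 867*sqrt(7)/392) + 269250122/165 = 110172962/165 - 867*sqrt(7)/392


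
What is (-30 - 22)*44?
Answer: -2288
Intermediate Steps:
(-30 - 22)*44 = -52*44 = -2288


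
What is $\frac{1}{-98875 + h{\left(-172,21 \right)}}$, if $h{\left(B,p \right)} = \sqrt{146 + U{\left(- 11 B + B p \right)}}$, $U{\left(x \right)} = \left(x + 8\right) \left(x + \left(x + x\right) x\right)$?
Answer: $- \frac{875}{176131703} - \frac{3 i \sqrt{1125179646}}{19902882439} \approx -4.9679 \cdot 10^{-6} - 5.0561 \cdot 10^{-6} i$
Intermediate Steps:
$U{\left(x \right)} = \left(8 + x\right) \left(x + 2 x^{2}\right)$ ($U{\left(x \right)} = \left(8 + x\right) \left(x + 2 x x\right) = \left(8 + x\right) \left(x + 2 x^{2}\right)$)
$h{\left(B,p \right)} = \sqrt{146 + \left(- 11 B + B p\right) \left(8 - 187 B + 2 \left(- 11 B + B p\right)^{2} + 17 B p\right)}$ ($h{\left(B,p \right)} = \sqrt{146 + \left(- 11 B + B p\right) \left(8 + 2 \left(- 11 B + B p\right)^{2} + 17 \left(- 11 B + B p\right)\right)} = \sqrt{146 + \left(- 11 B + B p\right) \left(8 + 2 \left(- 11 B + B p\right)^{2} + \left(- 187 B + 17 B p\right)\right)} = \sqrt{146 + \left(- 11 B + B p\right) \left(8 - 187 B + 2 \left(- 11 B + B p\right)^{2} + 17 B p\right)}$)
$\frac{1}{-98875 + h{\left(-172,21 \right)}} = \frac{1}{-98875 + \sqrt{146 - 172 \left(-11 + 21\right) \left(8 + 2 \left(-172\right)^{2} \left(-11 + 21\right)^{2} + 17 \left(-172\right) \left(-11 + 21\right)\right)}} = \frac{1}{-98875 + \sqrt{146 - 1720 \left(8 + 2 \cdot 29584 \cdot 10^{2} + 17 \left(-172\right) 10\right)}} = \frac{1}{-98875 + \sqrt{146 - 1720 \left(8 + 2 \cdot 29584 \cdot 100 - 29240\right)}} = \frac{1}{-98875 + \sqrt{146 - 1720 \left(8 + 5916800 - 29240\right)}} = \frac{1}{-98875 + \sqrt{146 - 1720 \cdot 5887568}} = \frac{1}{-98875 + \sqrt{146 - 10126616960}} = \frac{1}{-98875 + \sqrt{-10126616814}} = \frac{1}{-98875 + 3 i \sqrt{1125179646}}$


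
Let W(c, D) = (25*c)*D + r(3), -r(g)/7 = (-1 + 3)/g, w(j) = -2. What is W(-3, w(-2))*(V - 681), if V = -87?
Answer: -111616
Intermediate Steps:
r(g) = -14/g (r(g) = -7*(-1 + 3)/g = -14/g)
W(c, D) = -14/3 + 25*D*c (W(c, D) = (25*c)*D - 14/3 = 25*D*c - 14*⅓ = 25*D*c - 14/3 = -14/3 + 25*D*c)
W(-3, w(-2))*(V - 681) = (-14/3 + 25*(-2)*(-3))*(-87 - 681) = (-14/3 + 150)*(-768) = (436/3)*(-768) = -111616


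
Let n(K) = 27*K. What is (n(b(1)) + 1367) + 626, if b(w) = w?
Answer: 2020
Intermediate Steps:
(n(b(1)) + 1367) + 626 = (27*1 + 1367) + 626 = (27 + 1367) + 626 = 1394 + 626 = 2020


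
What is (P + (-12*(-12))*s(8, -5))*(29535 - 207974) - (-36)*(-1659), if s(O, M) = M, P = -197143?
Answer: 35306416133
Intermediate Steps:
(P + (-12*(-12))*s(8, -5))*(29535 - 207974) - (-36)*(-1659) = (-197143 - 12*(-12)*(-5))*(29535 - 207974) - (-36)*(-1659) = (-197143 + 144*(-5))*(-178439) - 1*59724 = (-197143 - 720)*(-178439) - 59724 = -197863*(-178439) - 59724 = 35306475857 - 59724 = 35306416133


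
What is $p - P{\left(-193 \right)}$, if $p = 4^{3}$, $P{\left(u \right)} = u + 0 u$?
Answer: $257$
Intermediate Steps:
$P{\left(u \right)} = u$ ($P{\left(u \right)} = u + 0 = u$)
$p = 64$
$p - P{\left(-193 \right)} = 64 - -193 = 64 + 193 = 257$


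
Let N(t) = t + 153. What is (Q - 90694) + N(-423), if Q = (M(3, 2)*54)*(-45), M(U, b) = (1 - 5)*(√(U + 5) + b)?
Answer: -71524 + 19440*√2 ≈ -44032.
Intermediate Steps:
M(U, b) = -4*b - 4*√(5 + U) (M(U, b) = -4*(√(5 + U) + b) = -4*(b + √(5 + U)) = -4*b - 4*√(5 + U))
Q = 19440 + 19440*√2 (Q = ((-4*2 - 4*√(5 + 3))*54)*(-45) = ((-8 - 8*√2)*54)*(-45) = (-432 - 432*√2)*(-45) = 19440 + 19440*√2 ≈ 46932.)
N(t) = 153 + t
(Q - 90694) + N(-423) = ((19440 + 19440*√2) - 90694) + (153 - 423) = (-71254 + 19440*√2) - 270 = -71524 + 19440*√2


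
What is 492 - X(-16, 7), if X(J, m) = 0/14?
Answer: 492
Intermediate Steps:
X(J, m) = 0 (X(J, m) = 0*(1/14) = 0)
492 - X(-16, 7) = 492 - 1*0 = 492 + 0 = 492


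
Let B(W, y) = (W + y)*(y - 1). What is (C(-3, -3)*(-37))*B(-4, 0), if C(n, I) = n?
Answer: 444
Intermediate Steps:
B(W, y) = (-1 + y)*(W + y) (B(W, y) = (W + y)*(-1 + y) = (-1 + y)*(W + y))
(C(-3, -3)*(-37))*B(-4, 0) = (-3*(-37))*(0**2 - 1*(-4) - 1*0 - 4*0) = 111*(0 + 4 + 0 + 0) = 111*4 = 444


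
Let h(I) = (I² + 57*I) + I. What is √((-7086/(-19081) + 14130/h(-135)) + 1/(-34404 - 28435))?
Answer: √2709563495844210736269/39568021647 ≈ 1.3155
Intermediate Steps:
h(I) = I² + 58*I
√((-7086/(-19081) + 14130/h(-135)) + 1/(-34404 - 28435)) = √((-7086/(-19081) + 14130/((-135*(58 - 135)))) + 1/(-34404 - 28435)) = √((-7086*(-1/19081) + 14130/((-135*(-77)))) + 1/(-62839)) = √((7086/19081 + 14130/10395) - 1/62839) = √((7086/19081 + 14130*(1/10395)) - 1/62839) = √((7086/19081 + 314/231) - 1/62839) = √(7628300/4407711 - 1/62839) = √(68478619427/39568021647) = √2709563495844210736269/39568021647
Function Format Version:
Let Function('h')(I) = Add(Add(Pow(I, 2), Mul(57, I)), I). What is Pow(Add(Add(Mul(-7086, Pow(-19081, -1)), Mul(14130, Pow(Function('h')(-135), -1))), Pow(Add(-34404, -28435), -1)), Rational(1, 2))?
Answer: Mul(Rational(1, 39568021647), Pow(2709563495844210736269, Rational(1, 2))) ≈ 1.3155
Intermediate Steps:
Function('h')(I) = Add(Pow(I, 2), Mul(58, I))
Pow(Add(Add(Mul(-7086, Pow(-19081, -1)), Mul(14130, Pow(Function('h')(-135), -1))), Pow(Add(-34404, -28435), -1)), Rational(1, 2)) = Pow(Add(Add(Mul(-7086, Pow(-19081, -1)), Mul(14130, Pow(Mul(-135, Add(58, -135)), -1))), Pow(Add(-34404, -28435), -1)), Rational(1, 2)) = Pow(Add(Add(Mul(-7086, Rational(-1, 19081)), Mul(14130, Pow(Mul(-135, -77), -1))), Pow(-62839, -1)), Rational(1, 2)) = Pow(Add(Add(Rational(7086, 19081), Mul(14130, Pow(10395, -1))), Rational(-1, 62839)), Rational(1, 2)) = Pow(Add(Add(Rational(7086, 19081), Mul(14130, Rational(1, 10395))), Rational(-1, 62839)), Rational(1, 2)) = Pow(Add(Add(Rational(7086, 19081), Rational(314, 231)), Rational(-1, 62839)), Rational(1, 2)) = Pow(Add(Rational(7628300, 4407711), Rational(-1, 62839)), Rational(1, 2)) = Pow(Rational(68478619427, 39568021647), Rational(1, 2)) = Mul(Rational(1, 39568021647), Pow(2709563495844210736269, Rational(1, 2)))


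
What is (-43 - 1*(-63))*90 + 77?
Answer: 1877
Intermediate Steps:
(-43 - 1*(-63))*90 + 77 = (-43 + 63)*90 + 77 = 20*90 + 77 = 1800 + 77 = 1877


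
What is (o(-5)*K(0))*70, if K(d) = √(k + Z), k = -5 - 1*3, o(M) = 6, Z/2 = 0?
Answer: 840*I*√2 ≈ 1187.9*I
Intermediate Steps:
Z = 0 (Z = 2*0 = 0)
k = -8 (k = -5 - 3 = -8)
K(d) = 2*I*√2 (K(d) = √(-8 + 0) = √(-8) = 2*I*√2)
(o(-5)*K(0))*70 = (6*(2*I*√2))*70 = (12*I*√2)*70 = 840*I*√2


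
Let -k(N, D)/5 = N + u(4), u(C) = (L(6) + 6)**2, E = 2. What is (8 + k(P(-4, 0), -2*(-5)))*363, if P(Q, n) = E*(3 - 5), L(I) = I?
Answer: -251196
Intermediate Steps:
P(Q, n) = -4 (P(Q, n) = 2*(3 - 5) = 2*(-2) = -4)
u(C) = 144 (u(C) = (6 + 6)**2 = 12**2 = 144)
k(N, D) = -720 - 5*N (k(N, D) = -5*(N + 144) = -5*(144 + N) = -720 - 5*N)
(8 + k(P(-4, 0), -2*(-5)))*363 = (8 + (-720 - 5*(-4)))*363 = (8 + (-720 + 20))*363 = (8 - 700)*363 = -692*363 = -251196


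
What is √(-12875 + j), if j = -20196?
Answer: I*√33071 ≈ 181.85*I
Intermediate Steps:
√(-12875 + j) = √(-12875 - 20196) = √(-33071) = I*√33071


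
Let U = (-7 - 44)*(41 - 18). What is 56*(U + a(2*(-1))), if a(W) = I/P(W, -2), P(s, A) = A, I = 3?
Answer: -65772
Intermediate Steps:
a(W) = -3/2 (a(W) = 3/(-2) = 3*(-½) = -3/2)
U = -1173 (U = -51*23 = -1173)
56*(U + a(2*(-1))) = 56*(-1173 - 3/2) = 56*(-2349/2) = -65772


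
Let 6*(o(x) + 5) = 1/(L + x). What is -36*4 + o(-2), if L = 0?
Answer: -1789/12 ≈ -149.08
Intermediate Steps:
o(x) = -5 + 1/(6*x) (o(x) = -5 + 1/(6*(0 + x)) = -5 + 1/(6*x))
-36*4 + o(-2) = -36*4 + (-5 + (⅙)/(-2)) = -6*24 + (-5 + (⅙)*(-½)) = -144 + (-5 - 1/12) = -144 - 61/12 = -1789/12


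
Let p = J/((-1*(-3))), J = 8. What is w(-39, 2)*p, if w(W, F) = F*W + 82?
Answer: 32/3 ≈ 10.667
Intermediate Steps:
w(W, F) = 82 + F*W
p = 8/3 (p = 8/((-1*(-3))) = 8/3 ≈ 2.6667)
w(-39, 2)*p = (82 + 2*(-39))*(8/3) = (82 - 78)*(8/3) = 4*(8/3) = 32/3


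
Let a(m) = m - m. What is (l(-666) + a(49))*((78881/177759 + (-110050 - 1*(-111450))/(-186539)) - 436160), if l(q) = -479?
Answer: 6927589668987820579/33158986101 ≈ 2.0892e+8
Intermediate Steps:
a(m) = 0
(l(-666) + a(49))*((78881/177759 + (-110050 - 1*(-111450))/(-186539)) - 436160) = (-479 + 0)*((78881/177759 + (-110050 - 1*(-111450))/(-186539)) - 436160) = -479*((78881*(1/177759) + (-110050 + 111450)*(-1/186539)) - 436160) = -479*((78881/177759 + 1400*(-1/186539)) - 436160) = -479*((78881/177759 - 1400/186539) - 436160) = -479*(14465520259/33158986101 - 436160) = -479*(-14462608912291901/33158986101) = 6927589668987820579/33158986101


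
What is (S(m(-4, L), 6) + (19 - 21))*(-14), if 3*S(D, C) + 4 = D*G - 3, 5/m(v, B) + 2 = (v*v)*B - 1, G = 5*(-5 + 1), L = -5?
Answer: 13706/249 ≈ 55.044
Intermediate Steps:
G = -20 (G = 5*(-4) = -20)
m(v, B) = 5/(-3 + B*v²) (m(v, B) = 5/(-2 + ((v*v)*B - 1)) = 5/(-2 + (v²*B - 1)) = 5/(-2 + (B*v² - 1)) = 5/(-2 + (-1 + B*v²)) = 5/(-3 + B*v²))
S(D, C) = -7/3 - 20*D/3 (S(D, C) = -4/3 + (D*(-20) - 3)/3 = -4/3 + (-20*D - 3)/3 = -4/3 + (-3 - 20*D)/3 = -4/3 + (-1 - 20*D/3) = -7/3 - 20*D/3)
(S(m(-4, L), 6) + (19 - 21))*(-14) = ((-7/3 - 100/(3*(-3 - 5*(-4)²))) + (19 - 21))*(-14) = ((-7/3 - 100/(3*(-3 - 5*16))) - 2)*(-14) = ((-7/3 - 100/(3*(-3 - 80))) - 2)*(-14) = ((-7/3 - 100/(3*(-83))) - 2)*(-14) = ((-7/3 - 100*(-1)/(3*83)) - 2)*(-14) = ((-7/3 - 20/3*(-5/83)) - 2)*(-14) = ((-7/3 + 100/249) - 2)*(-14) = (-481/249 - 2)*(-14) = -979/249*(-14) = 13706/249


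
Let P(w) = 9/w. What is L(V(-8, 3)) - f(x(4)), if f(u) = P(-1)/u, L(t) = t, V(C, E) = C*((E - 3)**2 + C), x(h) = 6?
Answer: 131/2 ≈ 65.500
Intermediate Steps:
V(C, E) = C*(C + (-3 + E)**2) (V(C, E) = C*((-3 + E)**2 + C) = C*(C + (-3 + E)**2))
f(u) = -9/u (f(u) = (9/(-1))/u = (9*(-1))/u = -9/u)
L(V(-8, 3)) - f(x(4)) = -8*(-8 + (-3 + 3)**2) - (-9)/6 = -8*(-8 + 0**2) - (-9)/6 = -8*(-8 + 0) - 1*(-3/2) = -8*(-8) + 3/2 = 64 + 3/2 = 131/2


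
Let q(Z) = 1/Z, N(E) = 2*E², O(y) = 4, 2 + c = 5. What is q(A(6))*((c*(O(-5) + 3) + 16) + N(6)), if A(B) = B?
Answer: 109/6 ≈ 18.167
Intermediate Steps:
c = 3 (c = -2 + 5 = 3)
q(Z) = 1/Z
q(A(6))*((c*(O(-5) + 3) + 16) + N(6)) = ((3*(4 + 3) + 16) + 2*6²)/6 = ((3*7 + 16) + 2*36)/6 = ((21 + 16) + 72)/6 = (37 + 72)/6 = (⅙)*109 = 109/6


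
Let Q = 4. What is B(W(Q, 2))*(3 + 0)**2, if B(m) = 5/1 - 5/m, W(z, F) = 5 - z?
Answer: 0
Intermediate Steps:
B(m) = 5 - 5/m (B(m) = 5*1 - 5/m = 5 - 5/m)
B(W(Q, 2))*(3 + 0)**2 = (5 - 5/(5 - 1*4))*(3 + 0)**2 = (5 - 5/(5 - 4))*3**2 = (5 - 5/1)*9 = (5 - 5*1)*9 = (5 - 5)*9 = 0*9 = 0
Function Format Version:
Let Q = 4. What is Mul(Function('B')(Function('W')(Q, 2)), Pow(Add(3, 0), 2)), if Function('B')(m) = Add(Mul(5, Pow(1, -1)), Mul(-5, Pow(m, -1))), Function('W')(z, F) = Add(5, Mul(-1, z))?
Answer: 0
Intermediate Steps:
Function('B')(m) = Add(5, Mul(-5, Pow(m, -1))) (Function('B')(m) = Add(Mul(5, 1), Mul(-5, Pow(m, -1))) = Add(5, Mul(-5, Pow(m, -1))))
Mul(Function('B')(Function('W')(Q, 2)), Pow(Add(3, 0), 2)) = Mul(Add(5, Mul(-5, Pow(Add(5, Mul(-1, 4)), -1))), Pow(Add(3, 0), 2)) = Mul(Add(5, Mul(-5, Pow(Add(5, -4), -1))), Pow(3, 2)) = Mul(Add(5, Mul(-5, Pow(1, -1))), 9) = Mul(Add(5, Mul(-5, 1)), 9) = Mul(Add(5, -5), 9) = Mul(0, 9) = 0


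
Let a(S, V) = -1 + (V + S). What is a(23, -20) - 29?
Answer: -27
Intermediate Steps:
a(S, V) = -1 + S + V (a(S, V) = -1 + (S + V) = -1 + S + V)
a(23, -20) - 29 = (-1 + 23 - 20) - 29 = 2 - 29 = -27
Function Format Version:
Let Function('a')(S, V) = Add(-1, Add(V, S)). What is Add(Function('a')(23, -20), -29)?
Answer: -27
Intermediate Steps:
Function('a')(S, V) = Add(-1, S, V) (Function('a')(S, V) = Add(-1, Add(S, V)) = Add(-1, S, V))
Add(Function('a')(23, -20), -29) = Add(Add(-1, 23, -20), -29) = Add(2, -29) = -27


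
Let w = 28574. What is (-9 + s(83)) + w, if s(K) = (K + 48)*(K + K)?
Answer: 50311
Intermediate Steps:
s(K) = 2*K*(48 + K) (s(K) = (48 + K)*(2*K) = 2*K*(48 + K))
(-9 + s(83)) + w = (-9 + 2*83*(48 + 83)) + 28574 = (-9 + 2*83*131) + 28574 = (-9 + 21746) + 28574 = 21737 + 28574 = 50311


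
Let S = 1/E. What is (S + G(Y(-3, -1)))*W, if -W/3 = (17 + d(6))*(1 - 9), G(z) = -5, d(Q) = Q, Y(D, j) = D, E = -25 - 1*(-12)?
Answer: -36432/13 ≈ -2802.5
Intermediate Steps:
E = -13 (E = -25 + 12 = -13)
S = -1/13 (S = 1/(-13) = -1/13 ≈ -0.076923)
W = 552 (W = -3*(17 + 6)*(1 - 9) = -69*(-8) = -3*(-184) = 552)
(S + G(Y(-3, -1)))*W = (-1/13 - 5)*552 = -66/13*552 = -36432/13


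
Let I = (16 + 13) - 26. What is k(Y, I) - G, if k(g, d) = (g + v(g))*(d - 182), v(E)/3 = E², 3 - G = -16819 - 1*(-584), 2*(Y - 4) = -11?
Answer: -68711/4 ≈ -17178.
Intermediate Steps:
Y = -3/2 (Y = 4 + (½)*(-11) = 4 - 11/2 = -3/2 ≈ -1.5000)
G = 16238 (G = 3 - (-16819 - 1*(-584)) = 3 - (-16819 + 584) = 3 - 1*(-16235) = 3 + 16235 = 16238)
I = 3 (I = 29 - 26 = 3)
v(E) = 3*E²
k(g, d) = (-182 + d)*(g + 3*g²) (k(g, d) = (g + 3*g²)*(d - 182) = (g + 3*g²)*(-182 + d) = (-182 + d)*(g + 3*g²))
k(Y, I) - G = -3*(-182 + 3 - 546*(-3/2) + 3*3*(-3/2))/2 - 1*16238 = -3*(-182 + 3 + 819 - 27/2)/2 - 16238 = -3/2*1253/2 - 16238 = -3759/4 - 16238 = -68711/4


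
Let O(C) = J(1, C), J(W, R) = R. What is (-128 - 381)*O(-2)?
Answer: 1018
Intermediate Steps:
O(C) = C
(-128 - 381)*O(-2) = (-128 - 381)*(-2) = -509*(-2) = 1018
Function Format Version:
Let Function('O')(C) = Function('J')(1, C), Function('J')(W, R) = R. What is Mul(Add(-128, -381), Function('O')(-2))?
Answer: 1018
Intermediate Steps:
Function('O')(C) = C
Mul(Add(-128, -381), Function('O')(-2)) = Mul(Add(-128, -381), -2) = Mul(-509, -2) = 1018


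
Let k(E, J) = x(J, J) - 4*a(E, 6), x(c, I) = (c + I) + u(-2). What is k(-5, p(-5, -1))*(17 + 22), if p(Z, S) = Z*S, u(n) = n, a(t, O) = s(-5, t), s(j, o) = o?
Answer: 1092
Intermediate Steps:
a(t, O) = t
x(c, I) = -2 + I + c (x(c, I) = (c + I) - 2 = (I + c) - 2 = -2 + I + c)
p(Z, S) = S*Z
k(E, J) = -2 - 4*E + 2*J (k(E, J) = (-2 + J + J) - 4*E = (-2 + 2*J) - 4*E = -2 - 4*E + 2*J)
k(-5, p(-5, -1))*(17 + 22) = (-2 - 4*(-5) + 2*(-1*(-5)))*(17 + 22) = (-2 + 20 + 2*5)*39 = (-2 + 20 + 10)*39 = 28*39 = 1092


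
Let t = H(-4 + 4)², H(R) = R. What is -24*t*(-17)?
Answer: 0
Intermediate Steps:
t = 0 (t = (-4 + 4)² = 0² = 0)
-24*t*(-17) = -24*0*(-17) = 0*(-17) = 0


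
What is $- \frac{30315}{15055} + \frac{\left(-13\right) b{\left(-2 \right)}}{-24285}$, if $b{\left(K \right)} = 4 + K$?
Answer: $- \frac{147161669}{73122135} \approx -2.0125$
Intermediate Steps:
$- \frac{30315}{15055} + \frac{\left(-13\right) b{\left(-2 \right)}}{-24285} = - \frac{30315}{15055} + \frac{\left(-13\right) \left(4 - 2\right)}{-24285} = \left(-30315\right) \frac{1}{15055} + \left(-13\right) 2 \left(- \frac{1}{24285}\right) = - \frac{6063}{3011} - - \frac{26}{24285} = - \frac{6063}{3011} + \frac{26}{24285} = - \frac{147161669}{73122135}$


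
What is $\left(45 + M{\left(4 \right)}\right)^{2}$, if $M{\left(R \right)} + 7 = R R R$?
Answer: $10404$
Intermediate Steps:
$M{\left(R \right)} = -7 + R^{3}$ ($M{\left(R \right)} = -7 + R R R = -7 + R^{2} R = -7 + R^{3}$)
$\left(45 + M{\left(4 \right)}\right)^{2} = \left(45 - \left(7 - 4^{3}\right)\right)^{2} = \left(45 + \left(-7 + 64\right)\right)^{2} = \left(45 + 57\right)^{2} = 102^{2} = 10404$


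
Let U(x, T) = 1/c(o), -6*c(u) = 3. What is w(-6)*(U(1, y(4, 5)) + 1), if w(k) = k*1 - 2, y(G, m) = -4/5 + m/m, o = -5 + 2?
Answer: 8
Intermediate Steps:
o = -3
y(G, m) = 1/5 (y(G, m) = -4*1/5 + 1 = -4/5 + 1 = 1/5)
w(k) = -2 + k (w(k) = k - 2 = -2 + k)
c(u) = -1/2 (c(u) = -1/6*3 = -1/2)
U(x, T) = -2 (U(x, T) = 1/(-1/2) = -2)
w(-6)*(U(1, y(4, 5)) + 1) = (-2 - 6)*(-2 + 1) = -8*(-1) = 8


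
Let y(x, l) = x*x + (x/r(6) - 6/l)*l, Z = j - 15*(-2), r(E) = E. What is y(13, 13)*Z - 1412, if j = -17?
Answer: 6439/6 ≈ 1073.2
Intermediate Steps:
Z = 13 (Z = -17 - 15*(-2) = -17 + 30 = 13)
y(x, l) = x² + l*(-6/l + x/6) (y(x, l) = x*x + (x/6 - 6/l)*l = x² + (x*(⅙) - 6/l)*l = x² + (x/6 - 6/l)*l = x² + (-6/l + x/6)*l = x² + l*(-6/l + x/6))
y(13, 13)*Z - 1412 = (-6 + 13² + (⅙)*13*13)*13 - 1412 = (-6 + 169 + 169/6)*13 - 1412 = (1147/6)*13 - 1412 = 14911/6 - 1412 = 6439/6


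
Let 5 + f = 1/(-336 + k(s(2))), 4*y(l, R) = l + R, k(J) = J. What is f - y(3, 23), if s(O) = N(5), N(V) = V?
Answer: -7615/662 ≈ -11.503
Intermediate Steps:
s(O) = 5
y(l, R) = R/4 + l/4 (y(l, R) = (l + R)/4 = (R + l)/4 = R/4 + l/4)
f = -1656/331 (f = -5 + 1/(-336 + 5) = -5 + 1/(-331) = -5 - 1/331 = -1656/331 ≈ -5.0030)
f - y(3, 23) = -1656/331 - ((¼)*23 + (¼)*3) = -1656/331 - (23/4 + ¾) = -1656/331 - 1*13/2 = -1656/331 - 13/2 = -7615/662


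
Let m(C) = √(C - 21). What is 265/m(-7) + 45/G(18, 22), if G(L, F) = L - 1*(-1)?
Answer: 45/19 - 265*I*√7/14 ≈ 2.3684 - 50.08*I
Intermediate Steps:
m(C) = √(-21 + C)
G(L, F) = 1 + L (G(L, F) = L + 1 = 1 + L)
265/m(-7) + 45/G(18, 22) = 265/(√(-21 - 7)) + 45/(1 + 18) = 265/(√(-28)) + 45/19 = 265/((2*I*√7)) + 45*(1/19) = 265*(-I*√7/14) + 45/19 = -265*I*√7/14 + 45/19 = 45/19 - 265*I*√7/14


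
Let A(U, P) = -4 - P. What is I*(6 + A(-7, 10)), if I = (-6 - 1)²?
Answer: -392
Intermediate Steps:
I = 49 (I = (-7)² = 49)
I*(6 + A(-7, 10)) = 49*(6 + (-4 - 1*10)) = 49*(6 + (-4 - 10)) = 49*(6 - 14) = 49*(-8) = -392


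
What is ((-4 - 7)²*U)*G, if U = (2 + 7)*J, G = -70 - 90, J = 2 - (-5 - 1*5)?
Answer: -2090880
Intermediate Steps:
J = 12 (J = 2 - (-5 - 5) = 2 - 1*(-10) = 2 + 10 = 12)
G = -160
U = 108 (U = (2 + 7)*12 = 9*12 = 108)
((-4 - 7)²*U)*G = ((-4 - 7)²*108)*(-160) = ((-11)²*108)*(-160) = (121*108)*(-160) = 13068*(-160) = -2090880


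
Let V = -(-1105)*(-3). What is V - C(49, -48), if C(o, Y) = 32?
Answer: -3347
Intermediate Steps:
V = -3315 (V = -221*15 = -3315)
V - C(49, -48) = -3315 - 1*32 = -3315 - 32 = -3347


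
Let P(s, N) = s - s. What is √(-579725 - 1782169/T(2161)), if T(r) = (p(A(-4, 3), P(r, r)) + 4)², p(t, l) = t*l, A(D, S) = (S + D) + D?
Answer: 3*I*√1228641/4 ≈ 831.33*I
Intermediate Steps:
P(s, N) = 0
A(D, S) = S + 2*D (A(D, S) = (D + S) + D = S + 2*D)
p(t, l) = l*t
T(r) = 16 (T(r) = (0*(3 + 2*(-4)) + 4)² = (0*(3 - 8) + 4)² = (0*(-5) + 4)² = (0 + 4)² = 4² = 16)
√(-579725 - 1782169/T(2161)) = √(-579725 - 1782169/16) = √(-11057769/16) = 3*I*√1228641/4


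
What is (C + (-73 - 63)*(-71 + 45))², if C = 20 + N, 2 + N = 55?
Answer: 13024881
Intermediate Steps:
N = 53 (N = -2 + 55 = 53)
C = 73 (C = 20 + 53 = 73)
(C + (-73 - 63)*(-71 + 45))² = (73 + (-73 - 63)*(-71 + 45))² = (73 - 136*(-26))² = (73 + 3536)² = 3609² = 13024881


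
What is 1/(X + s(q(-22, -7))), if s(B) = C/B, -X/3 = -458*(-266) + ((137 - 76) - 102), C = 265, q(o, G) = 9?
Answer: -9/3287984 ≈ -2.7372e-6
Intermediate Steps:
X = -365361 (X = -3*(-458*(-266) + ((137 - 76) - 102)) = -3*(121828 + (61 - 102)) = -3*(121828 - 41) = -3*121787 = -365361)
s(B) = 265/B
1/(X + s(q(-22, -7))) = 1/(-365361 + 265/9) = 1/(-3287984/9) = -9/3287984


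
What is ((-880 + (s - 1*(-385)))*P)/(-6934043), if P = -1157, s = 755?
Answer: 300820/6934043 ≈ 0.043383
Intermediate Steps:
((-880 + (s - 1*(-385)))*P)/(-6934043) = ((-880 + (755 - 1*(-385)))*(-1157))/(-6934043) = ((-880 + (755 + 385))*(-1157))*(-1/6934043) = ((-880 + 1140)*(-1157))*(-1/6934043) = (260*(-1157))*(-1/6934043) = -300820*(-1/6934043) = 300820/6934043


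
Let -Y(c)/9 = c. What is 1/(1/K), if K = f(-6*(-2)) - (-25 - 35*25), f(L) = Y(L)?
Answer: 792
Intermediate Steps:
Y(c) = -9*c
f(L) = -9*L
K = 792 (K = -(-54)*(-2) - (-25 - 35*25) = -9*12 - (-25 - 875) = -108 - 1*(-900) = -108 + 900 = 792)
1/(1/K) = 1/(1/792) = 792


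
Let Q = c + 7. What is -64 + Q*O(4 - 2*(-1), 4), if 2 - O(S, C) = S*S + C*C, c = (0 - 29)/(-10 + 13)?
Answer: 208/3 ≈ 69.333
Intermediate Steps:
c = -29/3 ≈ -9.6667
O(S, C) = 2 - C² - S² (O(S, C) = 2 - (S*S + C*C) = 2 - (S² + C²) = 2 - (C² + S²) = 2 + (-C² - S²) = 2 - C² - S²)
Q = -8/3 (Q = -29/3 + 7 = -8/3 ≈ -2.6667)
-64 + Q*O(4 - 2*(-1), 4) = -64 - 8*(2 - 1*4² - (4 - 2*(-1))²)/3 = -64 - 8*(2 - 1*16 - (4 + 2)²)/3 = -64 - 8*(2 - 16 - 1*6²)/3 = -64 - 8*(2 - 16 - 1*36)/3 = -64 - 8*(2 - 16 - 36)/3 = -64 - 8/3*(-50) = -64 + 400/3 = 208/3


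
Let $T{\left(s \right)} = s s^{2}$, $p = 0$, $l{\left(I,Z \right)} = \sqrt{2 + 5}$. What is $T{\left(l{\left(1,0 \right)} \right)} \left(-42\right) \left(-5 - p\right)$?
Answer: $1470 \sqrt{7} \approx 3889.3$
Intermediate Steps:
$l{\left(I,Z \right)} = \sqrt{7}$
$T{\left(s \right)} = s^{3}$
$T{\left(l{\left(1,0 \right)} \right)} \left(-42\right) \left(-5 - p\right) = \left(\sqrt{7}\right)^{3} \left(-42\right) \left(-5 - 0\right) = 7 \sqrt{7} \left(-42\right) \left(-5 + 0\right) = - 294 \sqrt{7} \left(-5\right) = 1470 \sqrt{7}$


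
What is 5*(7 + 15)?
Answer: 110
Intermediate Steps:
5*(7 + 15) = 5*22 = 110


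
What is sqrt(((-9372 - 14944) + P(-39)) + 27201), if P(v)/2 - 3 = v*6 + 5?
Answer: sqrt(2433) ≈ 49.325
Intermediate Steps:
P(v) = 16 + 12*v (P(v) = 6 + 2*(v*6 + 5) = 6 + 2*(6*v + 5) = 6 + 2*(5 + 6*v) = 6 + (10 + 12*v) = 16 + 12*v)
sqrt(((-9372 - 14944) + P(-39)) + 27201) = sqrt(((-9372 - 14944) + (16 + 12*(-39))) + 27201) = sqrt((-24316 + (16 - 468)) + 27201) = sqrt((-24316 - 452) + 27201) = sqrt(-24768 + 27201) = sqrt(2433)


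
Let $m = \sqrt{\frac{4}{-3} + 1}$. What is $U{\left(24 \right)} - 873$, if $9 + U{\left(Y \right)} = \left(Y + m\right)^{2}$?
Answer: $- \frac{919}{3} + 16 i \sqrt{3} \approx -306.33 + 27.713 i$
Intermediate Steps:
$m = \frac{i \sqrt{3}}{3}$ ($m = \sqrt{4 \left(- \frac{1}{3}\right) + 1} = \sqrt{- \frac{4}{3} + 1} = \sqrt{- \frac{1}{3}} = \frac{i \sqrt{3}}{3} \approx 0.57735 i$)
$U{\left(Y \right)} = -9 + \left(Y + \frac{i \sqrt{3}}{3}\right)^{2}$
$U{\left(24 \right)} - 873 = \left(-9 + \frac{\left(3 \cdot 24 + i \sqrt{3}\right)^{2}}{9}\right) - 873 = \left(-9 + \frac{\left(72 + i \sqrt{3}\right)^{2}}{9}\right) - 873 = -882 + \frac{\left(72 + i \sqrt{3}\right)^{2}}{9}$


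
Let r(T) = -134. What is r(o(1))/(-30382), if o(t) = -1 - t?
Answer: 67/15191 ≈ 0.0044105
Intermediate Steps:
r(o(1))/(-30382) = -134/(-30382) = -134*(-1/30382) = 67/15191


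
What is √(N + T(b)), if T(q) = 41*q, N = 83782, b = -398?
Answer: 6*√1874 ≈ 259.74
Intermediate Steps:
√(N + T(b)) = √(83782 + 41*(-398)) = √(83782 - 16318) = √67464 = 6*√1874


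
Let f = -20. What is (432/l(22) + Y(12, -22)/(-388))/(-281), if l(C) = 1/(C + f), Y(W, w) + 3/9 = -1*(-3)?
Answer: -251422/81771 ≈ -3.0747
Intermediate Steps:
Y(W, w) = 8/3 (Y(W, w) = -⅓ - 1*(-3) = -⅓ + 3 = 8/3)
l(C) = 1/(-20 + C) (l(C) = 1/(C - 20) = 1/(-20 + C))
(432/l(22) + Y(12, -22)/(-388))/(-281) = (432/(1/(-20 + 22)) + (8/3)/(-388))/(-281) = (432/(1/2) + (8/3)*(-1/388))*(-1/281) = (432/(½) - 2/291)*(-1/281) = (432*2 - 2/291)*(-1/281) = (864 - 2/291)*(-1/281) = (251422/291)*(-1/281) = -251422/81771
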